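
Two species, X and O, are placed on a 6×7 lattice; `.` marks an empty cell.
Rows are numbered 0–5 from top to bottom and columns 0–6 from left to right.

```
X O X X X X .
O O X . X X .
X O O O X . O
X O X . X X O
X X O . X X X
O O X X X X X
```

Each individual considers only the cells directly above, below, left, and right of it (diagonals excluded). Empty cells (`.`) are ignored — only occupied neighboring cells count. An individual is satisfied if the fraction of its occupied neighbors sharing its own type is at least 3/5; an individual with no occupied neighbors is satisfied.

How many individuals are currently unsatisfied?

15

(0,0)X 0/2 not
(0,1)O 1/3 not
(0,2)X 2/3 satisfied
(0,3)X 2/2 satisfied
(0,4)X 3/3 satisfied
(0,5)X 2/2 satisfied
(1,0)O 1/3 not
(1,1)O 3/4 satisfied
(1,2)X 1/3 not
(1,4)X 3/3 satisfied
(1,5)X 2/2 satisfied
(2,0)X 1/3 not
(2,1)O 3/4 satisfied
(2,2)O 2/4 not
(2,3)O 1/2 not
(2,4)X 2/3 satisfied
(2,6)O 1/1 satisfied
(3,0)X 2/3 satisfied
(3,1)O 1/4 not
(3,2)X 0/3 not
(3,4)X 3/3 satisfied
(3,5)X 2/3 satisfied
(3,6)O 1/3 not
(4,0)X 2/3 satisfied
(4,1)X 1/4 not
(4,2)O 0/3 not
(4,4)X 3/3 satisfied
(4,5)X 4/4 satisfied
(4,6)X 2/3 satisfied
(5,0)O 1/2 not
(5,1)O 1/3 not
(5,2)X 1/3 not
(5,3)X 2/2 satisfied
(5,4)X 3/3 satisfied
(5,5)X 3/3 satisfied
(5,6)X 2/2 satisfied
Unsatisfied: (0,0), (0,1), (1,0), (1,2), (2,0), (2,2), (2,3), (3,1), (3,2), (3,6), (4,1), (4,2), (5,0), (5,1), (5,2) — 15 in total.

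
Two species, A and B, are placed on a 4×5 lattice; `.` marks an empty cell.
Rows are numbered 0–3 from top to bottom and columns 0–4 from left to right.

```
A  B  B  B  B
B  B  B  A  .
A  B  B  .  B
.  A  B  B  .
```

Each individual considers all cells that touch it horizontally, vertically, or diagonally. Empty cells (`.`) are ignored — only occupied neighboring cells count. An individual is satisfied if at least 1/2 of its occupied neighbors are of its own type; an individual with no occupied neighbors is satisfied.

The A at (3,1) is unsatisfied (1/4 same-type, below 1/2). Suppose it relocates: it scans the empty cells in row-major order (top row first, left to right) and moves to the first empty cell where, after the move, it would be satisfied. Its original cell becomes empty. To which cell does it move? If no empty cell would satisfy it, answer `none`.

(3,0)

Vacating (3,1). Empty cells in order:
  (1,4): 1/4 same-type → still unsatisfied.
  (2,3): 1/6 same-type → still unsatisfied.
  (3,0): 1/2 same-type → satisfied — stop here.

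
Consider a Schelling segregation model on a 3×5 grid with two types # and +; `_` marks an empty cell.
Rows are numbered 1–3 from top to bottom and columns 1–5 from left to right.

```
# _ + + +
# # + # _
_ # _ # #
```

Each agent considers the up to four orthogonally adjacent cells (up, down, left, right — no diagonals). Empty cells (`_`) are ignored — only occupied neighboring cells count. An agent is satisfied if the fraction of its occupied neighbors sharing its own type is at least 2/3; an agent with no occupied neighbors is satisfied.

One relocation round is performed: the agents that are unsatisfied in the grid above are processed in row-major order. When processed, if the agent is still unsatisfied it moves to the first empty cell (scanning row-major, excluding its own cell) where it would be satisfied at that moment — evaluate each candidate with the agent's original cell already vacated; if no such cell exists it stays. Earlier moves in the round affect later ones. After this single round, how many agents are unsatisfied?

Initially unsatisfied (in order): (2,3), (2,4).
  (2,3): no empty cell satisfies it; stays.
  (2,4) → (1,2).
Resulting grid:
# # + + +
# # + _ _
_ # _ # #
Unsatisfied now: (2,3).

1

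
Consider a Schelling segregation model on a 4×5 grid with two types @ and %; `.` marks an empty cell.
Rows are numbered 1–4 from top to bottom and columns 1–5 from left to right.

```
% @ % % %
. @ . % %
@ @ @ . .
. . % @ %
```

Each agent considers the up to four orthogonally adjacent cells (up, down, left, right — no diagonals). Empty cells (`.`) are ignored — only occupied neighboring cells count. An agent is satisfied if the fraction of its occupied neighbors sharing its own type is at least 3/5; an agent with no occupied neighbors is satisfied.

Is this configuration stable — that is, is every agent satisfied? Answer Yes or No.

No

(1,1)% 0/1 not
(1,2)@ 1/3 not
(1,3)% 1/2 not
(1,4)% 3/3 satisfied
(1,5)% 2/2 satisfied
(2,2)@ 2/2 satisfied
(2,4)% 2/2 satisfied
(2,5)% 2/2 satisfied
(3,1)@ 1/1 satisfied
(3,2)@ 3/3 satisfied
(3,3)@ 1/2 not
(4,3)% 0/2 not
(4,4)@ 0/2 not
(4,5)% 0/1 not
For instance (1,1) has only 0/1 same-type neighbors, below 3/5.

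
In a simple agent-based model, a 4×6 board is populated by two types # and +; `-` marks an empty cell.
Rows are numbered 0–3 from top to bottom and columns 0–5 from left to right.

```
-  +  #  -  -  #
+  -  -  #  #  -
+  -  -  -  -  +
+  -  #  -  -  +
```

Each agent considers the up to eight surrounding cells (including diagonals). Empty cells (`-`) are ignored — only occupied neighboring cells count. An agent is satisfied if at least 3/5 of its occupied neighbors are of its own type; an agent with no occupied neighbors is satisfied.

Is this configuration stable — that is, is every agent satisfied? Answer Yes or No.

No

(0,1)+ 1/2 ✗
(0,2)# 1/2 ✗
(0,5)# 1/1 ✓
(1,0)+ 2/2 ✓
(1,3)# 2/2 ✓
(1,4)# 2/3 ✓
(2,0)+ 2/2 ✓
(2,5)+ 1/2 ✗
(3,0)+ 1/1 ✓
(3,2)# 0/0 ✓
(3,5)+ 1/1 ✓
For instance (0,1) has only 1/2 same-type neighbors, below 3/5.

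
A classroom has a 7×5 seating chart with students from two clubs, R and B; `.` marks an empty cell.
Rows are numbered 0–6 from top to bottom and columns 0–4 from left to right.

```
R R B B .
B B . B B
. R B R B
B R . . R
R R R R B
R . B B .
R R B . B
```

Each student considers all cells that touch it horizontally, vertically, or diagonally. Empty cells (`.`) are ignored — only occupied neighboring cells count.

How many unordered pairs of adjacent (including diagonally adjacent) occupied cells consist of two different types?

Scan each occupied cell's neighbors to the right and below (and the two forward diagonals) so each pair is counted once.
From row 0: 5 unlike of 11 pairs (running 5/11).
From row 1: 4 unlike of 10 pairs (running 9/21).
From row 2: 6 unlike of 8 pairs (running 15/29).
From row 3: 4 unlike of 8 pairs (running 19/37).
From row 4: 6 unlike of 12 pairs (running 25/49).
From row 5: 1 unlike of 7 pairs (running 26/56).
From row 6: 1 unlike of 2 pairs (running 27/58).
Total adjacent occupied pairs: 58; unlike-type pairs: 27.

27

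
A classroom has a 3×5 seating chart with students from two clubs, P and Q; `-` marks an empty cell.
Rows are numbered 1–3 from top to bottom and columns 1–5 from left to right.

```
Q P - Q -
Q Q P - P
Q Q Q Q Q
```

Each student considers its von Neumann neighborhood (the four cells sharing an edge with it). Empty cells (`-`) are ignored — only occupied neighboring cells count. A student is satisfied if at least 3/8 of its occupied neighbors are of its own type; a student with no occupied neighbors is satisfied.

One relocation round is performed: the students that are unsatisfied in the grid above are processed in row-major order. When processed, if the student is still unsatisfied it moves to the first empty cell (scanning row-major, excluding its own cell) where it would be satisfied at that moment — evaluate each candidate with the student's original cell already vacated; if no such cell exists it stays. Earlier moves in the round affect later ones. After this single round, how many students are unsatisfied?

Initially unsatisfied (in order): (1,2), (2,3), (2,5).
  (1,2) → (1,3).
  (2,3) → (1,5).
  (2,5): now satisfied by earlier moves; stays.
Resulting grid:
Q - P Q P
Q Q - - P
Q Q Q Q Q
Unsatisfied now: (1,3), (1,4).

2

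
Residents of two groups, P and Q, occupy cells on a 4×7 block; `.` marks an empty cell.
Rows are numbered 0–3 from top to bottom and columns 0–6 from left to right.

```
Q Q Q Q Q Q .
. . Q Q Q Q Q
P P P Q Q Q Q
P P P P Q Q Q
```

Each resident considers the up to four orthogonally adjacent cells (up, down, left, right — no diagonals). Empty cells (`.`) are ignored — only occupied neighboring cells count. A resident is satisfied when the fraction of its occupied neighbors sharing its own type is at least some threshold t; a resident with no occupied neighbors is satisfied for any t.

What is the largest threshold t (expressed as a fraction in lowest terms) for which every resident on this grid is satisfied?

Row 0: (0,0)Q 1/1 · (0,1)Q 2/2 · (0,2)Q 3/3 · (0,3)Q 3/3 · (0,4)Q 3/3 · (0,5)Q 2/2
Row 1: (1,2)Q 2/3 · (1,3)Q 4/4 · (1,4)Q 4/4 · (1,5)Q 4/4 · (1,6)Q 2/2
Row 2: (2,0)P 2/2 · (2,1)P 3/3 · (2,2)P 2/4 · (2,3)Q 2/4 · (2,4)Q 4/4 · (2,5)Q 4/4 · (2,6)Q 3/3
Row 3: (3,0)P 2/2 · (3,1)P 3/3 · (3,2)P 3/3 · (3,3)P 1/3 · (3,4)Q 2/3 · (3,5)Q 3/3 · (3,6)Q 2/2
The smallest same-type fraction is 1/3 at (3,3), which reduces to 1/3. Any threshold above that leaves this resident unsatisfied.

1/3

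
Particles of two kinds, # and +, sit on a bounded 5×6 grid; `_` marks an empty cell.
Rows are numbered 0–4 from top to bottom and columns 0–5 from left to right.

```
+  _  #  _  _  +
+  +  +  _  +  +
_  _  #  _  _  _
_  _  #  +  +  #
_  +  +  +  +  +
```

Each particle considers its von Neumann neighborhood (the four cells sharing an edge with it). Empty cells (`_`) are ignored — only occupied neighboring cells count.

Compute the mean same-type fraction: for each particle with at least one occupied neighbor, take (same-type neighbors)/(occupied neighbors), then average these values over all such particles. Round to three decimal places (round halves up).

0.704

Row 0: (0,0)+ 1/1 · (0,2)# 0/1 · (0,5)+ 1/1
Row 1: (1,0)+ 2/2 · (1,1)+ 2/2 · (1,2)+ 1/3 · (1,4)+ 1/1 · (1,5)+ 2/2
Row 2: (2,2)# 1/2
Row 3: (3,2)# 1/3 · (3,3)+ 2/3 · (3,4)+ 2/3 · (3,5)# 0/2
Row 4: (4,1)+ 1/1 · (4,2)+ 2/3 · (4,3)+ 3/3 · (4,4)+ 3/3 · (4,5)+ 1/2
Sum over 18 particles: 1/1 + 0/1 + 1/1 + 2/2 + 2/2 + 1/3 + 1/1 + 2/2 + 1/2 + 1/3 + 2/3 + 2/3 + 0/2 + 1/1 + 2/3 + 3/3 + 3/3 + 1/2 = 38/3; mean = 38/3 ÷ 18 = 19/27 = 0.703703… → 0.704.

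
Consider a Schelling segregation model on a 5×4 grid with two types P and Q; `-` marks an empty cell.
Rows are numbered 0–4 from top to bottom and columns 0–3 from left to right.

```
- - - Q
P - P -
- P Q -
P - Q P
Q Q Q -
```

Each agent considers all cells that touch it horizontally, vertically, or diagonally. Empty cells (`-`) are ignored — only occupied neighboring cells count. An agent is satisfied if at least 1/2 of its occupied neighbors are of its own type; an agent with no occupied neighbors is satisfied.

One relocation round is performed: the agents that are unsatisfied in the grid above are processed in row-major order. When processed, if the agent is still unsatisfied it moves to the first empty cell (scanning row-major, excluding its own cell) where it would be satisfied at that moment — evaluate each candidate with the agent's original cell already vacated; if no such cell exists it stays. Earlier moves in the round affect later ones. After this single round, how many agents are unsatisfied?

1

Initially unsatisfied (in order): (0,3), (1,2), (2,2), (3,0), (3,3).
  (0,3) → (1,3).
  (1,2) → (0,0).
  (2,2): now satisfied by earlier moves; stays.
  (3,0) → (0,1).
  (3,3) → (0,2).
Resulting grid:
P P P -
P - - Q
- P Q -
- - Q -
Q Q Q -
Unsatisfied now: (2,1).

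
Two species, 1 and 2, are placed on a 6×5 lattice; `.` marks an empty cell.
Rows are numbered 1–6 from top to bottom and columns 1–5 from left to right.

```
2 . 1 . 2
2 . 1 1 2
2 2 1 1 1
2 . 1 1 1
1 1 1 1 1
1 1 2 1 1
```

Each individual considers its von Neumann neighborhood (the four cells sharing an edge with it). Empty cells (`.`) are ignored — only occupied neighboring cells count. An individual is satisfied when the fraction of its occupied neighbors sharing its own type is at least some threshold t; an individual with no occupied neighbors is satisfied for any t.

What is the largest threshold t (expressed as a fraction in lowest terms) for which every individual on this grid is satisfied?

0/1

(1,1)2 1/1
(1,3)1 1/1
(1,5)2 1/1
(2,1)2 2/2
(2,3)1 3/3
(2,4)1 2/3
(2,5)2 1/3
(3,1)2 3/3
(3,2)2 1/2
(3,3)1 3/4
(3,4)1 4/4
(3,5)1 2/3
(4,1)2 1/2
(4,3)1 3/3
(4,4)1 4/4
(4,5)1 3/3
(5,1)1 2/3
(5,2)1 3/3
(5,3)1 3/4
(5,4)1 4/4
(5,5)1 3/3
(6,1)1 2/2
(6,2)1 2/3
(6,3)2 0/3
(6,4)1 2/3
(6,5)1 2/2
The smallest same-type fraction is 0/3 at (6,3), which reduces to 0/1. Any threshold above that leaves this individual unsatisfied.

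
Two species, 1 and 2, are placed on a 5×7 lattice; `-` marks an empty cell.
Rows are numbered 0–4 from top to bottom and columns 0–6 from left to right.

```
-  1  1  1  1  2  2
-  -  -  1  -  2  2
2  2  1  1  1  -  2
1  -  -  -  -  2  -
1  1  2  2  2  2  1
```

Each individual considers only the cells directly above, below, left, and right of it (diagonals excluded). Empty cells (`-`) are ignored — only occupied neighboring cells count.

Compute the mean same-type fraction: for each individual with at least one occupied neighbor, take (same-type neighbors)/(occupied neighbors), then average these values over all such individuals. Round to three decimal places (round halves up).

0.785

(0,1)1 1/1
(0,2)1 2/2
(0,3)1 3/3
(0,4)1 1/2
(0,5)2 2/3
(0,6)2 2/2
(1,3)1 2/2
(1,5)2 2/2
(1,6)2 3/3
(2,0)2 1/2
(2,1)2 1/2
(2,2)1 1/2
(2,3)1 3/3
(2,4)1 1/1
(2,6)2 1/1
(3,0)1 1/2
(3,5)2 1/1
(4,0)1 2/2
(4,1)1 1/2
(4,2)2 1/2
(4,3)2 2/2
(4,4)2 2/2
(4,5)2 2/3
(4,6)1 0/1
Sum over 24 individuals: 1/1 + 2/2 + 3/3 + 1/2 + 2/3 + 2/2 + 2/2 + 2/2 + 3/3 + 1/2 + 1/2 + 1/2 + 3/3 + 1/1 + 1/1 + 1/2 + 1/1 + 2/2 + 1/2 + 1/2 + 2/2 + 2/2 + 2/3 + 0/1 = 113/6; mean = 113/6 ÷ 24 = 113/144 = 0.784722… → 0.785.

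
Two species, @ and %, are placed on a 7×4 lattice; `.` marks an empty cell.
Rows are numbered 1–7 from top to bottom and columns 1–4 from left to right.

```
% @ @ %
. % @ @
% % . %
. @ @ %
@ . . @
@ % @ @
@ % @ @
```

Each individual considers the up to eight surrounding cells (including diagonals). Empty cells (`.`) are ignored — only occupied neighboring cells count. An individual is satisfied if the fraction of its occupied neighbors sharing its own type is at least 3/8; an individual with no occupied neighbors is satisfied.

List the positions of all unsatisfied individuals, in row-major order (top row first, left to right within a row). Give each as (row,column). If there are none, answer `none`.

(1,1)% 1/2 ok
(1,2)@ 2/4 ok
(1,3)@ 3/5 ok
(1,4)% 0/3 unhappy
(2,2)% 3/6 ok
(2,3)@ 3/7 ok
(2,4)@ 2/4 ok
(3,1)% 2/3 ok
(3,2)% 2/5 ok
(3,4)% 1/4 unhappy
(4,2)@ 2/4 ok
(4,3)@ 2/5 ok
(4,4)% 1/3 unhappy
(5,1)@ 2/3 ok
(5,4)@ 3/4 ok
(6,1)@ 2/4 ok
(6,2)% 1/6 unhappy
(6,3)@ 4/6 ok
(6,4)@ 4/4 ok
(7,1)@ 1/3 unhappy
(7,2)% 1/5 unhappy
(7,3)@ 3/5 ok
(7,4)@ 3/3 ok

(1,4), (3,4), (4,4), (6,2), (7,1), (7,2)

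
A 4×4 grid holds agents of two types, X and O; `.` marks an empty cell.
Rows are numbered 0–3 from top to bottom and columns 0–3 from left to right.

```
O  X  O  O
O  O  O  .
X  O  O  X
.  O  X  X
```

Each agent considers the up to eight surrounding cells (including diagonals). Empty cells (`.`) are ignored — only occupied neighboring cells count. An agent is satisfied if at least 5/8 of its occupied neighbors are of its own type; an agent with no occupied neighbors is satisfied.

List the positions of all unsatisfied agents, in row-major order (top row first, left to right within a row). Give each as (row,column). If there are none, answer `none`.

(0,1), (1,0), (2,0), (2,2), (2,3), (3,1), (3,2)

(0,0)O 2/3 satisfied
(0,1)X 0/5 not
(0,2)O 3/4 satisfied
(0,3)O 2/2 satisfied
(1,0)O 3/5 not
(1,1)O 6/8 satisfied
(1,2)O 5/7 satisfied
(2,0)X 0/4 not
(2,1)O 5/7 satisfied
(2,2)O 4/7 not
(2,3)X 2/4 not
(3,1)O 2/4 not
(3,2)X 2/5 not
(3,3)X 2/3 satisfied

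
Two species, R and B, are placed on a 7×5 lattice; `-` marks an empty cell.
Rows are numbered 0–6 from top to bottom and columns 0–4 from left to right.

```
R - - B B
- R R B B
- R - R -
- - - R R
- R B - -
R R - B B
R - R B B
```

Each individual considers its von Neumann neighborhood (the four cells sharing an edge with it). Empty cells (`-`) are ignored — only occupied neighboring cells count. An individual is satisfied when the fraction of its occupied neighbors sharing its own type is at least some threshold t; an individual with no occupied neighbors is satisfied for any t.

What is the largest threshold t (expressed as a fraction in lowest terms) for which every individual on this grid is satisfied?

(0,0)R — no occupied neighbors
(0,3)B 2/2
(0,4)B 2/2
(1,1)R 2/2
(1,2)R 1/2
(1,3)B 2/4
(1,4)B 2/2
(2,1)R 1/1
(2,3)R 1/2
(3,3)R 2/2
(3,4)R 1/1
(4,1)R 1/2
(4,2)B 0/1
(5,0)R 2/2
(5,1)R 2/2
(5,3)B 2/2
(5,4)B 2/2
(6,0)R 1/1
(6,2)R 0/1
(6,3)B 2/3
(6,4)B 2/2
The smallest same-type fraction is 0/1 at (4,2), which reduces to 0/1. Any threshold above that leaves this individual unsatisfied.

0/1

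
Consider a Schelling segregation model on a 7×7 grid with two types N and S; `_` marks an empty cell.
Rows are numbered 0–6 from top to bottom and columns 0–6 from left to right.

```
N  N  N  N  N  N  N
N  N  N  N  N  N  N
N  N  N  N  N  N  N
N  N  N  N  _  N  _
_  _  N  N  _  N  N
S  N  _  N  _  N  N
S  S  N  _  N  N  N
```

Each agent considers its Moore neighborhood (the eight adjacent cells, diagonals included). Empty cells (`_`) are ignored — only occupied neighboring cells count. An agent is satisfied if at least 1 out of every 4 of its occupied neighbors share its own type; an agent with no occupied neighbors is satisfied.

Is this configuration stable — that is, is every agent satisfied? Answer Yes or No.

(0,0)N 3/3 ok
(0,1)N 5/5 ok
(0,2)N 5/5 ok
(0,3)N 5/5 ok
(0,4)N 5/5 ok
(0,5)N 5/5 ok
(0,6)N 3/3 ok
(1,0)N 5/5 ok
(1,1)N 8/8 ok
(1,2)N 8/8 ok
(1,3)N 8/8 ok
(1,4)N 8/8 ok
(1,5)N 8/8 ok
(1,6)N 5/5 ok
(2,0)N 5/5 ok
(2,1)N 8/8 ok
(2,2)N 8/8 ok
(2,3)N 7/7 ok
(2,4)N 7/7 ok
(2,5)N 6/6 ok
(2,6)N 4/4 ok
(3,0)N 3/3 ok
(3,1)N 6/6 ok
(3,2)N 7/7 ok
(3,3)N 6/6 ok
(3,5)N 5/5 ok
(4,2)N 6/6 ok
(4,3)N 4/4 ok
(4,5)N 4/4 ok
(4,6)N 4/4 ok
(5,0)S 2/3 ok
(5,1)N 2/5 ok
(5,3)N 4/4 ok
(5,5)N 6/6 ok
(5,6)N 5/5 ok
(6,0)S 2/3 ok
(6,1)S 2/4 ok
(6,2)N 2/3 ok
(6,4)N 3/3 ok
(6,5)N 4/4 ok
(6,6)N 3/3 ok
All meet the threshold, so the configuration is stable.

Yes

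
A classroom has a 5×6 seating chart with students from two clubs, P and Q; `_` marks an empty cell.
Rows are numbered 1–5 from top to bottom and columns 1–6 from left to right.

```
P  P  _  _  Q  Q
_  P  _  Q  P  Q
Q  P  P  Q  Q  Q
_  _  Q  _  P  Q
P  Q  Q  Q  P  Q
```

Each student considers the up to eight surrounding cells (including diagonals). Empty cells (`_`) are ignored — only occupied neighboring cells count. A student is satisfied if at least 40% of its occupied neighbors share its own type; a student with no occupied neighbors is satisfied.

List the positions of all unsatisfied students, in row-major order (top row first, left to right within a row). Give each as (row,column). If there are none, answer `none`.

(2,5), (3,1), (4,5), (5,1), (5,5), (5,6)

Row 1: (1,1)P 2/2 satisfied · (1,2)P 2/2 satisfied · (1,5)Q 3/4 satisfied · (1,6)Q 2/3 satisfied
Row 2: (2,2)P 4/5 satisfied · (2,4)Q 3/5 satisfied · (2,5)P 0/7 not · (2,6)Q 4/5 satisfied
Row 3: (3,1)Q 0/2 not · (3,2)P 2/4 satisfied · (3,3)P 2/5 satisfied · (3,4)Q 3/6 satisfied · (3,5)Q 5/7 satisfied · (3,6)Q 3/5 satisfied
Row 4: (4,3)Q 4/6 satisfied · (4,5)P 1/7 not · (4,6)Q 3/5 satisfied
Row 5: (5,1)P 0/1 not · (5,2)Q 2/3 satisfied · (5,3)Q 3/3 satisfied · (5,4)Q 2/4 satisfied · (5,5)P 1/4 not · (5,6)Q 1/3 not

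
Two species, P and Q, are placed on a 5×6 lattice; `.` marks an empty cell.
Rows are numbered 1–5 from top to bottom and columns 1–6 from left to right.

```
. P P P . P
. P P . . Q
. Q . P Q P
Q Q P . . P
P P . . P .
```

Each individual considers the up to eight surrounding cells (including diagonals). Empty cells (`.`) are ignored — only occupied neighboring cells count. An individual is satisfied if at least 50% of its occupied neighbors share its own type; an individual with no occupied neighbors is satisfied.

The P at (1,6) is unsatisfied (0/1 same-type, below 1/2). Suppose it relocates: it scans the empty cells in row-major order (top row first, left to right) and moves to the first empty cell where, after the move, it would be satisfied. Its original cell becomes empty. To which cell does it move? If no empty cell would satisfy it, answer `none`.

Vacating (1,6). Empty cells in order:
  (1,1): 2/2 same-type → satisfied — stop here.

(1,1)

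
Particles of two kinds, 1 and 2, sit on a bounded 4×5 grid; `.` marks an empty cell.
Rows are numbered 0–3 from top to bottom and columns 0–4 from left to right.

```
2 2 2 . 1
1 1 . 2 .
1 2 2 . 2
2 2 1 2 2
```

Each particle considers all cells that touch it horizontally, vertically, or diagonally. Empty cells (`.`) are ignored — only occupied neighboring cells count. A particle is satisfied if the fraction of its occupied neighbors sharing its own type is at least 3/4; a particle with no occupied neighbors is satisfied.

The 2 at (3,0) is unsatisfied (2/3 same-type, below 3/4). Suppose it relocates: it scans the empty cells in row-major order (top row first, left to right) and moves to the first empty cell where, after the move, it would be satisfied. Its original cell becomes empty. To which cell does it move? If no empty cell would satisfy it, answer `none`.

Vacating (3,0). Empty cells in order:
  (0,3): 2/3 same-type → still unsatisfied.
  (1,2): 5/6 same-type → satisfied — stop here.

(1,2)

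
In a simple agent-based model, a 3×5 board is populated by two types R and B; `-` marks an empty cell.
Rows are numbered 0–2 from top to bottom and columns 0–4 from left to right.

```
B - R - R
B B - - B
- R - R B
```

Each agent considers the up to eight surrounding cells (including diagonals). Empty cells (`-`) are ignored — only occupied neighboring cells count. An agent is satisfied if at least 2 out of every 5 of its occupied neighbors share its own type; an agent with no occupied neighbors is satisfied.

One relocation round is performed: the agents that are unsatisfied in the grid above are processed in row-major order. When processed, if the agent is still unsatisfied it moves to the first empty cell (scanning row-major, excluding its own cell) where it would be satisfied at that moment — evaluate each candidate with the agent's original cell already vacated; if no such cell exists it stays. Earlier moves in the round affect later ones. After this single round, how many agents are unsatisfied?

Initially unsatisfied (in order): (0,2), (0,4), (1,4), (2,1), (2,3).
  (0,2) → (0,3).
  (0,4): now satisfied by earlier moves; stays.
  (1,4) → (0,1).
  (2,1) → (1,2).
  (2,3): now satisfied by earlier moves; stays.
Resulting grid:
B B - R R
B B R - -
- - - R B
Unsatisfied now: (2,4).

1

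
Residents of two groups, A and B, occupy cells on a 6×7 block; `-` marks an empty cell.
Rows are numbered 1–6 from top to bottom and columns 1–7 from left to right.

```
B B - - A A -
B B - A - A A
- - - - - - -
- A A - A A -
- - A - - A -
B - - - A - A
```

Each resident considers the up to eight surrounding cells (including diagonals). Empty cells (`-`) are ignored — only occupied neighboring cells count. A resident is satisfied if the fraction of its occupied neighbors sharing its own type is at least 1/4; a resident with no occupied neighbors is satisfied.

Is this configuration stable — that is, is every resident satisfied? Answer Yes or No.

Yes

Row 1: (1,1)B 3/3 satisfied · (1,2)B 3/3 satisfied · (1,5)A 3/3 satisfied · (1,6)A 3/3 satisfied
Row 2: (2,1)B 3/3 satisfied · (2,2)B 3/3 satisfied · (2,4)A 1/1 satisfied · (2,6)A 3/3 satisfied · (2,7)A 2/2 satisfied
Row 4: (4,2)A 2/2 satisfied · (4,3)A 2/2 satisfied · (4,5)A 2/2 satisfied · (4,6)A 2/2 satisfied
Row 5: (5,3)A 2/2 satisfied · (5,6)A 4/4 satisfied
Row 6: (6,1)B 0/0 satisfied · (6,5)A 1/1 satisfied · (6,7)A 1/1 satisfied
All meet the threshold, so the configuration is stable.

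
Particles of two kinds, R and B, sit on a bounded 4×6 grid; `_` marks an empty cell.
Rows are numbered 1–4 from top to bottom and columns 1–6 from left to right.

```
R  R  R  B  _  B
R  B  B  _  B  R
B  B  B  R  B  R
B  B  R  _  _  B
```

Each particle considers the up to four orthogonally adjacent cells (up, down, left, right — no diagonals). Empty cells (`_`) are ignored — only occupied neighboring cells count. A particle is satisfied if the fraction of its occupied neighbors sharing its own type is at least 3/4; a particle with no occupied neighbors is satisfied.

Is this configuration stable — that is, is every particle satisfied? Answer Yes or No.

Row 1: (1,1)R 2/2 ✓ · (1,2)R 2/3 ✗ · (1,3)R 1/3 ✗ · (1,4)B 0/1 ✗ · (1,6)B 0/1 ✗
Row 2: (2,1)R 1/3 ✗ · (2,2)B 2/4 ✗ · (2,3)B 2/3 ✗ · (2,5)B 1/2 ✗ · (2,6)R 1/3 ✗
Row 3: (3,1)B 2/3 ✗ · (3,2)B 4/4 ✓ · (3,3)B 2/4 ✗ · (3,4)R 0/2 ✗ · (3,5)B 1/3 ✗ · (3,6)R 1/3 ✗
Row 4: (4,1)B 2/2 ✓ · (4,2)B 2/3 ✗ · (4,3)R 0/2 ✗ · (4,6)B 0/1 ✗
For instance (1,2) has only 2/3 same-type neighbors, below 3/4.

No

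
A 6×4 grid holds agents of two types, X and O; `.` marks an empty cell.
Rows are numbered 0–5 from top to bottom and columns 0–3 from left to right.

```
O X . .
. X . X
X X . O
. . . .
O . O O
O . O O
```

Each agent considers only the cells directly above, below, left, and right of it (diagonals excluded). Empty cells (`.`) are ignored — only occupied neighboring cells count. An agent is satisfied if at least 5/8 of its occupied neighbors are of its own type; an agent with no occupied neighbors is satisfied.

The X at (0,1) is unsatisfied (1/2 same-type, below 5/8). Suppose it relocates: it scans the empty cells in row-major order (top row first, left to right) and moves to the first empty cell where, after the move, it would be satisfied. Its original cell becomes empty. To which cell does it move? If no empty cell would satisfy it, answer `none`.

Vacating (0,1). Empty cells in order:
  (0,2): 0/0 same-type → satisfied — stop here.

(0,2)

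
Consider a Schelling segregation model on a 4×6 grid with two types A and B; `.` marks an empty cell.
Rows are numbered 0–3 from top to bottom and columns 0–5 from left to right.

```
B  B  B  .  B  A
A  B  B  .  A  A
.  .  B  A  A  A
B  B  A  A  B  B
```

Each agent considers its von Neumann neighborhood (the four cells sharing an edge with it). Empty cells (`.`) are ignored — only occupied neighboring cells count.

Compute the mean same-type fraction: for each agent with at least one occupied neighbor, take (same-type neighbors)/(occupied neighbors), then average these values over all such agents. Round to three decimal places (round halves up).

0.604

Row 0: (0,0)B 1/2 · (0,1)B 3/3 · (0,2)B 2/2 · (0,4)B 0/2 · (0,5)A 1/2
Row 1: (1,0)A 0/2 · (1,1)B 2/3 · (1,2)B 3/3 · (1,4)A 2/3 · (1,5)A 3/3
Row 2: (2,2)B 1/3 · (2,3)A 2/3 · (2,4)A 3/4 · (2,5)A 2/3
Row 3: (3,0)B 1/1 · (3,1)B 1/2 · (3,2)A 1/3 · (3,3)A 2/3 · (3,4)B 1/3 · (3,5)B 1/2
Sum over 20 agents: 1/2 + 3/3 + 2/2 + 0/2 + 1/2 + 0/2 + 2/3 + 3/3 + 2/3 + 3/3 + 1/3 + 2/3 + 3/4 + 2/3 + 1/1 + 1/2 + 1/3 + 2/3 + 1/3 + 1/2 = 145/12; mean = 145/12 ÷ 20 = 29/48 = 0.604166… → 0.604.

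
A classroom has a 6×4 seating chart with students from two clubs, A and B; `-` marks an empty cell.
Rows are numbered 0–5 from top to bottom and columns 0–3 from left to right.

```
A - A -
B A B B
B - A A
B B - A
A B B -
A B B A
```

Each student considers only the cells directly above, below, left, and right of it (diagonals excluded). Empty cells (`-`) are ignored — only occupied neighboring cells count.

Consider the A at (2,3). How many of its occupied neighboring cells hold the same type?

2

Occupied neighbors of (2,3): (1,3)=B, (3,3)=A, (2,2)=A.
Same type (A): 2 of 3.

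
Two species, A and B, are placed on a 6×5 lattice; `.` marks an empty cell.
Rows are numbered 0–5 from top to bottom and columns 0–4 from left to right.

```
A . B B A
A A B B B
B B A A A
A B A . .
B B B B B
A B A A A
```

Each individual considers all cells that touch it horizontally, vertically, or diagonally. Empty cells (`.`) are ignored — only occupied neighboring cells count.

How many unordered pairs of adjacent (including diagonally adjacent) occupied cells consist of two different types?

40

Scan each occupied cell's neighbors to the right and below (and the two forward diagonals) so each pair is counted once.
Row 0: A(0,0)–A(1,0)= A(0,0)–A(1,1)= B(0,2)–B(0,3)= B(0,2)–B(1,2)= B(0,2)–B(1,3)= B(0,2)–A(1,1)≠ B(0,3)–A(0,4)≠ B(0,3)–B(1,3)= B(0,3)–B(1,4)= B(0,3)–B(1,2)= A(0,4)–B(1,4)≠ A(0,4)–B(1,3)≠  → 4/12 unlike.
Row 1: A(1,0)–A(1,1)= A(1,0)–B(2,0)≠ A(1,0)–B(2,1)≠ A(1,1)–B(1,2)≠ A(1,1)–B(2,1)≠ A(1,1)–A(2,2)= A(1,1)–B(2,0)≠ B(1,2)–B(1,3)= B(1,2)–A(2,2)≠ B(1,2)–A(2,3)≠ B(1,2)–B(2,1)= B(1,3)–B(1,4)= B(1,3)–A(2,3)≠ B(1,3)–A(2,4)≠ B(1,3)–A(2,2)≠ B(1,4)–A(2,4)≠ B(1,4)–A(2,3)≠  → 12/17 unlike.
Row 2: B(2,0)–B(2,1)= B(2,0)–A(3,0)≠ B(2,0)–B(3,1)= B(2,1)–A(2,2)≠ B(2,1)–B(3,1)= B(2,1)–A(3,2)≠ B(2,1)–A(3,0)≠ A(2,2)–A(2,3)= A(2,2)–A(3,2)= A(2,2)–B(3,1)≠ A(2,3)–A(2,4)= A(2,3)–A(3,2)=  → 5/12 unlike.
Row 3: A(3,0)–B(3,1)≠ A(3,0)–B(4,0)≠ A(3,0)–B(4,1)≠ B(3,1)–A(3,2)≠ B(3,1)–B(4,1)= B(3,1)–B(4,2)= B(3,1)–B(4,0)= A(3,2)–B(4,2)≠ A(3,2)–B(4,3)≠ A(3,2)–B(4,1)≠  → 7/10 unlike.
Row 4: B(4,0)–B(4,1)= B(4,0)–A(5,0)≠ B(4,0)–B(5,1)= B(4,1)–B(4,2)= B(4,1)–B(5,1)= B(4,1)–A(5,2)≠ B(4,1)–A(5,0)≠ B(4,2)–B(4,3)= B(4,2)–A(5,2)≠ B(4,2)–A(5,3)≠ B(4,2)–B(5,1)= B(4,3)–B(4,4)= B(4,3)–A(5,3)≠ B(4,3)–A(5,4)≠ B(4,3)–A(5,2)≠ B(4,4)–A(5,4)≠ B(4,4)–A(5,3)≠  → 10/17 unlike.
Row 5: A(5,0)–B(5,1)≠ B(5,1)–A(5,2)≠ A(5,2)–A(5,3)= A(5,3)–A(5,4)=  → 2/4 unlike.
Total adjacent occupied pairs: 72; unlike-type pairs: 40.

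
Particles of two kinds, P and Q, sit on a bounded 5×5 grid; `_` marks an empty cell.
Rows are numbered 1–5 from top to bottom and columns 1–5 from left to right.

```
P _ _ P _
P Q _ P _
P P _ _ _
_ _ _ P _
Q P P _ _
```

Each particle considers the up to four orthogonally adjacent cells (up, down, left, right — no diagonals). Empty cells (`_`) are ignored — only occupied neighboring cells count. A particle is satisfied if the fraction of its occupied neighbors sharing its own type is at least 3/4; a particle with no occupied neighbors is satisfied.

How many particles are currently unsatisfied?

5

(1,1)P 1/1 satisfied
(1,4)P 1/1 satisfied
(2,1)P 2/3 not
(2,2)Q 0/2 not
(2,4)P 1/1 satisfied
(3,1)P 2/2 satisfied
(3,2)P 1/2 not
(4,4)P 0/0 satisfied
(5,1)Q 0/1 not
(5,2)P 1/2 not
(5,3)P 1/1 satisfied
Unsatisfied: (2,1), (2,2), (3,2), (5,1), (5,2) — 5 in total.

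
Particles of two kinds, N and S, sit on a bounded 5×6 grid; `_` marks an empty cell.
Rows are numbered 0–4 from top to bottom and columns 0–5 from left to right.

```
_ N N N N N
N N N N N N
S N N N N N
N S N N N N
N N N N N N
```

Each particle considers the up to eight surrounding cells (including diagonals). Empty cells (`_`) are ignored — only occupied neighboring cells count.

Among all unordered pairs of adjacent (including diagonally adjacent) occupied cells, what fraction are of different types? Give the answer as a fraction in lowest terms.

11/86

Scan each occupied cell's neighbors to the right and below (and the two forward diagonals) so each pair is counted once.
Row 0: N(0,1)–N(0,2)= N(0,1)–N(1,1)= N(0,1)–N(1,2)= N(0,1)–N(1,0)= N(0,2)–N(0,3)= N(0,2)–N(1,2)= N(0,2)–N(1,3)= N(0,2)–N(1,1)= N(0,3)–N(0,4)= N(0,3)–N(1,3)= N(0,3)–N(1,4)= N(0,3)–N(1,2)= N(0,4)–N(0,5)= N(0,4)–N(1,4)= N(0,4)–N(1,5)= N(0,4)–N(1,3)= N(0,5)–N(1,5)= N(0,5)–N(1,4)=  → 0/18 unlike.
Row 1: N(1,0)–N(1,1)= N(1,0)–S(2,0)≠ N(1,0)–N(2,1)= N(1,1)–N(1,2)= N(1,1)–N(2,1)= N(1,1)–N(2,2)= N(1,1)–S(2,0)≠ N(1,2)–N(1,3)= N(1,2)–N(2,2)= N(1,2)–N(2,3)= N(1,2)–N(2,1)= N(1,3)–N(1,4)= N(1,3)–N(2,3)= N(1,3)–N(2,4)= N(1,3)–N(2,2)= N(1,4)–N(1,5)= N(1,4)–N(2,4)= N(1,4)–N(2,5)= N(1,4)–N(2,3)= N(1,5)–N(2,5)= N(1,5)–N(2,4)=  → 2/21 unlike.
Row 2: S(2,0)–N(2,1)≠ S(2,0)–N(3,0)≠ S(2,0)–S(3,1)= N(2,1)–N(2,2)= N(2,1)–S(3,1)≠ N(2,1)–N(3,2)= N(2,1)–N(3,0)= N(2,2)–N(2,3)= N(2,2)–N(3,2)= N(2,2)–N(3,3)= N(2,2)–S(3,1)≠ N(2,3)–N(2,4)= N(2,3)–N(3,3)= N(2,3)–N(3,4)= N(2,3)–N(3,2)= N(2,4)–N(2,5)= N(2,4)–N(3,4)= N(2,4)–N(3,5)= N(2,4)–N(3,3)= N(2,5)–N(3,5)= N(2,5)–N(3,4)=  → 4/21 unlike.
Row 3: N(3,0)–S(3,1)≠ N(3,0)–N(4,0)= N(3,0)–N(4,1)= S(3,1)–N(3,2)≠ S(3,1)–N(4,1)≠ S(3,1)–N(4,2)≠ S(3,1)–N(4,0)≠ N(3,2)–N(3,3)= N(3,2)–N(4,2)= N(3,2)–N(4,3)= N(3,2)–N(4,1)= N(3,3)–N(3,4)= N(3,3)–N(4,3)= N(3,3)–N(4,4)= N(3,3)–N(4,2)= N(3,4)–N(3,5)= N(3,4)–N(4,4)= N(3,4)–N(4,5)= N(3,4)–N(4,3)= N(3,5)–N(4,5)= N(3,5)–N(4,4)=  → 5/21 unlike.
Row 4: N(4,0)–N(4,1)= N(4,1)–N(4,2)= N(4,2)–N(4,3)= N(4,3)–N(4,4)= N(4,4)–N(4,5)=  → 0/5 unlike.
Total adjacent occupied pairs: 86; unlike-type pairs: 11.
11/86 is already in lowest terms.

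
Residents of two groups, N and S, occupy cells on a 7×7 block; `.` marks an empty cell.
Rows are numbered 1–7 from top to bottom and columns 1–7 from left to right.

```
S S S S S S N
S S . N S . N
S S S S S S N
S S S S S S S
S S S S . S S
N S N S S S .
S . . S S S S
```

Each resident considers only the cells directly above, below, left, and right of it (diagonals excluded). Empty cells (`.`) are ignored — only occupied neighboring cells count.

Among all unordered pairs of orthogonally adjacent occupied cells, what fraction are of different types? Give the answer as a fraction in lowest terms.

3/16

Scan each occupied cell's neighbors to the right and below so each pair is counted once.
From row 1: 2 unlike of 11 pairs (running 2/11).
From row 2: 2 unlike of 7 pairs (running 4/18).
From row 3: 2 unlike of 13 pairs (running 6/31).
From row 4: 0 unlike of 12 pairs (running 6/43).
From row 5: 2 unlike of 9 pairs (running 8/52).
From row 6: 4 unlike of 9 pairs (running 12/61).
From row 7: 0 unlike of 3 pairs (running 12/64).
Total adjacent occupied pairs: 64; unlike-type pairs: 12.
12/64 reduces to 3/16.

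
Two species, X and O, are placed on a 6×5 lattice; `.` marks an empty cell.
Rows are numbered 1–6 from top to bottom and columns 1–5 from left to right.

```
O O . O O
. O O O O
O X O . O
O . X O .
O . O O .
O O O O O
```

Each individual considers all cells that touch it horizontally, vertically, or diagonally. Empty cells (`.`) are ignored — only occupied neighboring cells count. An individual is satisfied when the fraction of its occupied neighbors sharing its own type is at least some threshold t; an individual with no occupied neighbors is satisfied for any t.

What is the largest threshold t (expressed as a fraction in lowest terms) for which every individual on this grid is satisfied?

(1,1)O 2/2
(1,2)O 3/3
(1,4)O 4/4
(1,5)O 3/3
(2,2)O 5/6
(2,3)O 5/6
(2,4)O 6/6
(2,5)O 4/4
(3,1)O 2/3
(3,2)X 1/6
(3,3)O 4/6
(3,5)O 3/3
(4,1)O 2/3
(4,3)X 1/5
(4,4)O 4/5
(5,1)O 3/3
(5,3)O 5/6
(5,4)O 5/6
(6,1)O 2/2
(6,2)O 4/4
(6,3)O 4/4
(6,4)O 4/4
(6,5)O 2/2
The smallest same-type fraction is 1/6 at (3,2), which reduces to 1/6. Any threshold above that leaves this individual unsatisfied.

1/6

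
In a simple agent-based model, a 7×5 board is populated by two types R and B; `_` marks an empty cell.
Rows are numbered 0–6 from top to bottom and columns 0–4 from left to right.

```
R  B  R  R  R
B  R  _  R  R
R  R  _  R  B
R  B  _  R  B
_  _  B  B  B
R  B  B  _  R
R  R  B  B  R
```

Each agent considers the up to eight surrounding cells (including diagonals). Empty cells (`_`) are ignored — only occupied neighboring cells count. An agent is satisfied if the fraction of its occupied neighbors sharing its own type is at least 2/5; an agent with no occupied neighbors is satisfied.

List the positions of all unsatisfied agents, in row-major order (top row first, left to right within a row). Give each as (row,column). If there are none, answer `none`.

Row 0: (0,0)R 1/3 not · (0,1)B 1/4 not · (0,2)R 3/4 satisfied · (0,3)R 4/4 satisfied · (0,4)R 3/3 satisfied
Row 1: (1,0)B 1/5 not · (1,1)R 4/6 satisfied · (1,3)R 5/6 satisfied · (1,4)R 4/5 satisfied
Row 2: (2,0)R 3/5 satisfied · (2,1)R 3/5 satisfied · (2,3)R 3/5 satisfied · (2,4)B 1/5 not
Row 3: (3,0)R 2/3 satisfied · (3,1)B 1/4 not · (3,3)R 1/6 not · (3,4)B 3/5 satisfied
Row 4: (4,2)B 4/5 satisfied · (4,3)B 4/6 satisfied · (4,4)B 2/4 satisfied
Row 5: (5,0)R 2/3 satisfied · (5,1)B 3/6 satisfied · (5,2)B 5/6 satisfied · (5,4)R 1/4 not
Row 6: (6,0)R 2/3 satisfied · (6,1)R 2/5 satisfied · (6,2)B 3/4 satisfied · (6,3)B 2/4 satisfied · (6,4)R 1/2 satisfied

(0,0), (0,1), (1,0), (2,4), (3,1), (3,3), (5,4)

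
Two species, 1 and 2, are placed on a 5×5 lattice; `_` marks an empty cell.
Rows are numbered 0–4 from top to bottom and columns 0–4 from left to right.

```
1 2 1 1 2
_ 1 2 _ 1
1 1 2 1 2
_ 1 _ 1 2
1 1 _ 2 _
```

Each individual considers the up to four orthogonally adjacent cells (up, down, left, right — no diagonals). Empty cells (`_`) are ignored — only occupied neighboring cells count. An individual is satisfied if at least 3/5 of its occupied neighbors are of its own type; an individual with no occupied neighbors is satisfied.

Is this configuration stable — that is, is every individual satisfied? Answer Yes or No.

(0,0)1 0/1 ✗
(0,1)2 0/3 ✗
(0,2)1 1/3 ✗
(0,3)1 1/2 ✗
(0,4)2 0/2 ✗
(1,1)1 1/3 ✗
(1,2)2 1/3 ✗
(1,4)1 0/2 ✗
(2,0)1 1/1 ✓
(2,1)1 3/4 ✓
(2,2)2 1/3 ✗
(2,3)1 1/3 ✗
(2,4)2 1/3 ✗
(3,1)1 2/2 ✓
(3,3)1 1/3 ✗
(3,4)2 1/2 ✗
(4,0)1 1/1 ✓
(4,1)1 2/2 ✓
(4,3)2 0/1 ✗
For instance (0,0) has only 0/1 same-type neighbors, below 3/5.

No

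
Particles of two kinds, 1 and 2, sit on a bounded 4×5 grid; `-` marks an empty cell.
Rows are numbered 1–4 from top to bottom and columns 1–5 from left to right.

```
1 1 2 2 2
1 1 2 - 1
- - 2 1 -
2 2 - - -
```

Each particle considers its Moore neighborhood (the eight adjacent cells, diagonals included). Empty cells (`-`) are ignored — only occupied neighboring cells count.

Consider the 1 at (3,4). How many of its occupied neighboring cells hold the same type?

Occupied neighbors of (3,4): (2,3)=2, (2,5)=1, (3,3)=2.
Same type (1): 1 of 3.

1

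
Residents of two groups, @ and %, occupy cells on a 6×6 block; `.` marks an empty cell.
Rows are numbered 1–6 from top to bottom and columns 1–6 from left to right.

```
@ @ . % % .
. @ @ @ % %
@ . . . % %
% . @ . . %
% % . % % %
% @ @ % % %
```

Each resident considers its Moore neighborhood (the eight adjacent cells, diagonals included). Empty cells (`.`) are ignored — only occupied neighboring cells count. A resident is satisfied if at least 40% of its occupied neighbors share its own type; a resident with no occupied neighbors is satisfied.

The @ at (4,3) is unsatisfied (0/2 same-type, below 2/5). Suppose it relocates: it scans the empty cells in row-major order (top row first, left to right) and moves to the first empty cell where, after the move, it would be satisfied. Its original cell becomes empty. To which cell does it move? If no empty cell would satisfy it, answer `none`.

Vacating (4,3). Empty cells in order:
  (1,3): 4/5 same-type → satisfied — stop here.

(1,3)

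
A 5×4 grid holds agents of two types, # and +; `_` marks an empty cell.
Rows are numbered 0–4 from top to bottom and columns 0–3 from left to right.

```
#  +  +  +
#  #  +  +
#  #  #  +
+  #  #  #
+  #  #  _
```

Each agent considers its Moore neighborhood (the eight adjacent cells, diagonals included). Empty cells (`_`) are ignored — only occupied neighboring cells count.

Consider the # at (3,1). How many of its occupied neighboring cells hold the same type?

6

Occupied neighbors of (3,1): (2,0)=#, (2,1)=#, (2,2)=#, (3,0)=+, (3,2)=#, (4,0)=+, (4,1)=#, (4,2)=#.
Same type (#): 6 of 8.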